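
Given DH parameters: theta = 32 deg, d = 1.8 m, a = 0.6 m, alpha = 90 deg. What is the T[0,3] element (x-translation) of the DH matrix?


T[0,3] = a * cos(theta)
= 0.6 * cos(32 deg)
= 0.6 * 0.848
= 0.5088


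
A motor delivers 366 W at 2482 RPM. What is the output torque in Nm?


omega = 2482 * 2*pi/60 = 259.9144 rad/s
tau = P / omega = 366 / 259.9144
= 1.4082 Nm


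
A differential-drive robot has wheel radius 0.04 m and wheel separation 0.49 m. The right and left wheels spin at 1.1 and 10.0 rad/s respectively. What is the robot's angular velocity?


vR = r*wR = 0.04*1.1 = 0.044 m/s
vL = r*wL = 0.04*10.0 = 0.4 m/s
v = (vR+vL)/2 = 0.222 m/s
omega = (vR-vL)/L = -0.7265 rad/s
angular velocity = -0.7265 rad/s


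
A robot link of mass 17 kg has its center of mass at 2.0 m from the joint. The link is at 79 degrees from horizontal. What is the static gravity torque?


tau = m*g*L*cos(angle)
= 17 * 9.81 * 2.0 * cos(79 deg)
= 17 * 9.81 * 2.0 * 0.1908
= 63.6424 Nm


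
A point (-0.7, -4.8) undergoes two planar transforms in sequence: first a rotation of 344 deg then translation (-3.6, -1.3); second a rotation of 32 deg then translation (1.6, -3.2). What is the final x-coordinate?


After transform 1:
x1 = cos(344)*-0.7 - sin(344)*-4.8 + -3.6 = -5.5959
y1 = sin(344)*-0.7 + cos(344)*-4.8 + -1.3 = -5.7211
After transform 2:
x2 = cos(32)*-5.5959 - sin(32)*-5.7211 + 1.6
= -0.1139


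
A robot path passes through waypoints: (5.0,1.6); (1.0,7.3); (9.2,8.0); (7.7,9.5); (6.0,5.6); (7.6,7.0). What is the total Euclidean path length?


Segment lengths:
  seg1 = sqrt((-4.0)^2 + (5.7)^2) = 6.9635
  seg2 = sqrt((8.2)^2 + (0.7)^2) = 8.2298
  seg3 = sqrt((-1.5)^2 + (1.5)^2) = 2.1213
  seg4 = sqrt((-1.7)^2 + (-3.9)^2) = 4.2544
  seg5 = sqrt((1.6)^2 + (1.4)^2) = 2.126
Total = 23.6951


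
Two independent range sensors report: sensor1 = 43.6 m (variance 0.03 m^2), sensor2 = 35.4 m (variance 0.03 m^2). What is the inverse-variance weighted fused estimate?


w1 = (1/var1) / (1/var1 + 1/var2)
   = 33.3333 / (33.3333 + 33.3333) = 0.5
w2 = 1 - w1 = 0.5
fused = w1*s1 + w2*s2 = 21.8 + 17.7
= 39.5 m


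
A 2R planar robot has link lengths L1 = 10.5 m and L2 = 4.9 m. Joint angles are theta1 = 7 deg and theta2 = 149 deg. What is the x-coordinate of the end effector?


Convert angles to radians: theta1 = 0.1222, theta2 = 2.6005
x = L1*cos(theta1) + L2*cos(theta1+theta2)
x = 10.4217 + -4.4764
x = 5.9454


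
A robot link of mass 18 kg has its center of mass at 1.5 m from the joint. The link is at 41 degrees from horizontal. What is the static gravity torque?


tau = m*g*L*cos(angle)
= 18 * 9.81 * 1.5 * cos(41 deg)
= 18 * 9.81 * 1.5 * 0.7547
= 199.8999 Nm


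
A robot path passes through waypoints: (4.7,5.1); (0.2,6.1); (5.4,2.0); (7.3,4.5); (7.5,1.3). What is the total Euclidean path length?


Segment lengths:
  seg1 = sqrt((-4.5)^2 + (1.0)^2) = 4.6098
  seg2 = sqrt((5.2)^2 + (-4.1)^2) = 6.6219
  seg3 = sqrt((1.9)^2 + (2.5)^2) = 3.1401
  seg4 = sqrt((0.2)^2 + (-3.2)^2) = 3.2062
Total = 17.578


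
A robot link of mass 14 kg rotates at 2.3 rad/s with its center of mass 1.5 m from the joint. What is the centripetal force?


F = m * omega^2 * r
= 14 * 2.3^2 * 1.5
= 14 * 5.29 * 1.5
= 111.09 N


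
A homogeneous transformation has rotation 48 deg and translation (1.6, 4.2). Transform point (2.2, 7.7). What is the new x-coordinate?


x' = cos(theta)*px - sin(theta)*py + tx
= 0.6691*2.2 - 0.7431*7.7 + 1.6
= -2.6501


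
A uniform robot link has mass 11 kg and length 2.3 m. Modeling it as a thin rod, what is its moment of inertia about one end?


I = (1/3) * m * L^2
= (1/3) * 11 * 2.3^2
= 0.333333 * 11 * 5.29
= 19.3967 kg*m^2


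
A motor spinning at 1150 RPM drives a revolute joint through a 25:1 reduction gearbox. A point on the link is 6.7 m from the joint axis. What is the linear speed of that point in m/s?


omega_motor = 1150 * 2*pi/60 = 120.4277 rad/s
omega_joint = omega_motor / 25 = 4.8171 rad/s
v = omega_joint * r = 4.8171 * 6.7
= 32.2746 m/s


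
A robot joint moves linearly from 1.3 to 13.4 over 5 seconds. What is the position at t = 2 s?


s = t/T = 2/5 = 0.4
p(t) = p0 + (pf-p0)*s
= 1.3 + (13.4 - 1.3) * 0.4
= 6.14


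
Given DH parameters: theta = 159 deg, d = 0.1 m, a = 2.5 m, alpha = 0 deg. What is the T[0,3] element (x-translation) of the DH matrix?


T[0,3] = a * cos(theta)
= 2.5 * cos(159 deg)
= 2.5 * -0.9336
= -2.334


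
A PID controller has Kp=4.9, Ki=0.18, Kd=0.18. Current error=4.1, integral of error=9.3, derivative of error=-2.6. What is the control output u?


u = Kp*e + Ki*int(e) + Kd*de/dt
= 4.9*4.1 + 0.18*9.3 + 0.18*(-2.6)
= 20.09 + 1.674 + -0.468
= 21.296


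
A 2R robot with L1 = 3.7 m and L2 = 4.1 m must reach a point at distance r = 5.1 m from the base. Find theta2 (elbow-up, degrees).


cos(theta2) = (r^2 - L1^2 - L2^2) / (2*L1*L2)
cos(theta2) = (26.01 - 13.69 - 16.81) / 30.34
cos(theta2) = -0.147989
theta2 = 98.5104 degrees


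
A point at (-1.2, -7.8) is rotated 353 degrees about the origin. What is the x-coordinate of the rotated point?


x' = x*cos(theta) - y*sin(theta)
cos(353 deg) = 0.9925, sin(353 deg) = -0.1219
x' = -1.2 * 0.9925 - -7.8 * -0.1219
= -1.1911 - 0.9506
= -2.1416


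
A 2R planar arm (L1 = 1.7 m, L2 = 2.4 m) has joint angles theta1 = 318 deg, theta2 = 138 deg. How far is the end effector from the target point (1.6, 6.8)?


End effector via forward kinematics:
x = L1*cos(t1) + L2*cos(t1+t2) = 1.0125
y = L1*sin(t1) + L2*sin(t1+t2) = 1.2493
Distance to target:
d = sqrt((1.6 - 1.0125)^2 + (6.8 - 1.2493)^2)
= sqrt(0.3452 + 30.8099)
= 5.5817 m


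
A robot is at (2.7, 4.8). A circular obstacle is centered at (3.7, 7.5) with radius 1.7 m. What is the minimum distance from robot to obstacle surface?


center_dist = sqrt((2.7-3.7)^2 + (4.8-7.5)^2)
= sqrt(1.0 + 7.29)
= 2.8792
min_dist = center_dist - radius = 2.8792 - 1.7 = 1.1792 m


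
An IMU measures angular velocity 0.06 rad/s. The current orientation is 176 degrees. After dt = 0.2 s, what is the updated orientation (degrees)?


delta_theta = w * dt = 0.06 * 0.2 = 0.012 rad
= 0.6875 deg
theta_new = 176 + 0.6875 = 176.6875 deg


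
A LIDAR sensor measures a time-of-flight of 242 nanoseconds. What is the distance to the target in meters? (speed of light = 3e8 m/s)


tof = 242 ns = 2.42e-07 s
dist = c * tof / 2
= 3e8 * 2.42e-07 / 2
= 36.3 m


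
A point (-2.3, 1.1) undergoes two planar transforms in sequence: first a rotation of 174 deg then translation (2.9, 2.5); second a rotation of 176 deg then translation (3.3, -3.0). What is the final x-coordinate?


After transform 1:
x1 = cos(174)*-2.3 - sin(174)*1.1 + 2.9 = 5.0724
y1 = sin(174)*-2.3 + cos(174)*1.1 + 2.5 = 1.1656
After transform 2:
x2 = cos(176)*5.0724 - sin(176)*1.1656 + 3.3
= -1.8414


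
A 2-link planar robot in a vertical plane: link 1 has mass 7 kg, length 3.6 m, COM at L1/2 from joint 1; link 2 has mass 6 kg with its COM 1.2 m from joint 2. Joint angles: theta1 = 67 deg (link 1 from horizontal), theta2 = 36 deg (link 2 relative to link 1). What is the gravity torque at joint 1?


Horizontal distance from joint 1 to link-1 COM:
  x_c1 = (L1/2)*cos(t1) = 1.8 * 0.3907 = 0.7033 m
Horizontal distance from joint 1 to link-2 COM:
  x_c2 = L1*cos(t1) + Lc2*cos(t1+t2)
       = 3.6*0.3907 + 1.2*-0.225 = 1.1367 m
tau1 = m1*g*x_c1 + m2*g*x_c2
     = 7*9.81*0.7033 + 6*9.81*1.1367
     = 48.2967 + 66.9056
     = 115.2023 Nm


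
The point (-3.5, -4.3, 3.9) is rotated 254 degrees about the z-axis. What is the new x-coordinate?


Rotation about z-axis: x' = x*cos(theta) - y*sin(theta)
= -3.5 * -0.2756 - -4.3 * -0.9613
= -3.1687


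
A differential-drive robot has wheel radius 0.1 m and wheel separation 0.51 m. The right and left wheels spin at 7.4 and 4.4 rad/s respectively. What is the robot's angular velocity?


vR = r*wR = 0.1*7.4 = 0.74 m/s
vL = r*wL = 0.1*4.4 = 0.44 m/s
v = (vR+vL)/2 = 0.59 m/s
omega = (vR-vL)/L = 0.5882 rad/s
angular velocity = 0.5882 rad/s


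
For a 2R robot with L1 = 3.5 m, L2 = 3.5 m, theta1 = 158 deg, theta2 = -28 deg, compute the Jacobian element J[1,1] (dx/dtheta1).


J[1,1] = -L1*sin(t1) - L2*sin(t1+t2)
= -3.5*sin(158) - 3.5*sin(130)
= -3.9923


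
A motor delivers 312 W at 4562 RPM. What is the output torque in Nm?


omega = 4562 * 2*pi/60 = 477.7315 rad/s
tau = P / omega = 312 / 477.7315
= 0.6531 Nm


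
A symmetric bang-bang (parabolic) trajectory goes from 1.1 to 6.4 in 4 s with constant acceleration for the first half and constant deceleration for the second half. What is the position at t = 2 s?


Symmetric rest-to-rest: each phase covers (pf-p0)/2 in time T/2. 0.5*a*(T/2)^2 = (pf-p0)/2 => a = 4*(pf-p0)/T^2
a = 4*(6.4-1.1)/4^2 = 1.325
t = 2 is in the acceleration phase (t <= T/2).
p = p0 + 0.5*a*t^2 = 1.1 + 0.5*1.325*2^2
= 3.75


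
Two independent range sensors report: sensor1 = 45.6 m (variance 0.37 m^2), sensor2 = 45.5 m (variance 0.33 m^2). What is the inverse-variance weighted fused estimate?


w1 = (1/var1) / (1/var1 + 1/var2)
   = 2.7027 / (2.7027 + 3.0303) = 0.4714
w2 = 1 - w1 = 0.5286
fused = w1*s1 + w2*s2 = 21.4971 + 24.05
= 45.5471 m


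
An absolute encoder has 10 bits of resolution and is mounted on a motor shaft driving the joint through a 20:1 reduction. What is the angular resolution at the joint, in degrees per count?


counts = 2^10 = 1024
effective counts at joint = 1024 * 20 = 20480
resolution = 360 / 20480
= 0.0176 deg/count


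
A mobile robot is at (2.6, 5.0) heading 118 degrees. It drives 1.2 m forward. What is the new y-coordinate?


y_new = y0 + d*sin(theta)
= 5.0 + 1.2*sin(118)
= 5.0 + 1.0595
= 6.0595


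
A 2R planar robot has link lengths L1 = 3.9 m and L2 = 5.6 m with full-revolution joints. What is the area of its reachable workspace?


r_max = L1 + L2 = 9.5 m
r_min = |L1 - L2| = 1.7 m
Area = pi*(r_max^2 - r_min^2)
= pi*(90.25 - 2.89)
= pi * 87.36
= 274.4495 m^2


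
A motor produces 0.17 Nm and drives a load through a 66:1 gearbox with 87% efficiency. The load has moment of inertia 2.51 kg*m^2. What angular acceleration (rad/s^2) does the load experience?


tau_out = tau_motor * N * eta
= 0.17 * 66 * 0.87 = 9.7614 Nm
alpha = tau_out / I = 9.7614 / 2.51
= 3.889 rad/s^2


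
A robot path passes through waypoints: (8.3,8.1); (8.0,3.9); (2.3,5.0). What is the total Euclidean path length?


Segment lengths:
  seg1 = sqrt((-0.3)^2 + (-4.2)^2) = 4.2107
  seg2 = sqrt((-5.7)^2 + (1.1)^2) = 5.8052
Total = 10.0159


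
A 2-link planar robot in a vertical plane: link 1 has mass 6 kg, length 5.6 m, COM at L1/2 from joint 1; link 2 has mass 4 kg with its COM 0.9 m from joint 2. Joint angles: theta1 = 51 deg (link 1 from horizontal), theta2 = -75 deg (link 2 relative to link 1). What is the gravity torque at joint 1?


Horizontal distance from joint 1 to link-1 COM:
  x_c1 = (L1/2)*cos(t1) = 2.8 * 0.6293 = 1.7621 m
Horizontal distance from joint 1 to link-2 COM:
  x_c2 = L1*cos(t1) + Lc2*cos(t1+t2)
       = 5.6*0.6293 + 0.9*0.9135 = 4.3464 m
tau1 = m1*g*x_c1 + m2*g*x_c2
     = 6*9.81*1.7621 + 4*9.81*4.3464
     = 103.717 + 170.5522
     = 274.2692 Nm


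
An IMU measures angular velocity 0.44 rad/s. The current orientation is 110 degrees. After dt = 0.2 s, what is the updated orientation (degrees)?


delta_theta = w * dt = 0.44 * 0.2 = 0.088 rad
= 5.042 deg
theta_new = 110 + 5.042 = 115.042 deg


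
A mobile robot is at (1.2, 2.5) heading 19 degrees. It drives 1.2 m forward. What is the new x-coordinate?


x_new = x0 + d*cos(theta)
= 1.2 + 1.2*cos(19)
= 1.2 + 1.1346
= 2.3346


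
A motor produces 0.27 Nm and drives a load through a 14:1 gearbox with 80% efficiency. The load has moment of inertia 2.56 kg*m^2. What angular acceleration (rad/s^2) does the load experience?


tau_out = tau_motor * N * eta
= 0.27 * 14 * 0.8 = 3.024 Nm
alpha = tau_out / I = 3.024 / 2.56
= 1.1813 rad/s^2


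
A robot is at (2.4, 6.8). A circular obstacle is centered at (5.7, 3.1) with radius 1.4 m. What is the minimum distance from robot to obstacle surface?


center_dist = sqrt((2.4-5.7)^2 + (6.8-3.1)^2)
= sqrt(10.89 + 13.69)
= 4.9578
min_dist = center_dist - radius = 4.9578 - 1.4 = 3.5578 m


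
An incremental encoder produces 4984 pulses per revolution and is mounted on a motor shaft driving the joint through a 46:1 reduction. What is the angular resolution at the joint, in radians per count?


counts per rev = 4984
effective counts at joint = 4984 * 46 = 229264
resolution = 2*pi / 229264
= 2.7406e-05 rad/count


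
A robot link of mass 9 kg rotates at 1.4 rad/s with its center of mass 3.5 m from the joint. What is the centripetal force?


F = m * omega^2 * r
= 9 * 1.4^2 * 3.5
= 9 * 1.96 * 3.5
= 61.74 N


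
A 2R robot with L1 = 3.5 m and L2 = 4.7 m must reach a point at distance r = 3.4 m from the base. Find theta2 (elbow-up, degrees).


cos(theta2) = (r^2 - L1^2 - L2^2) / (2*L1*L2)
cos(theta2) = (11.56 - 12.25 - 22.09) / 32.9
cos(theta2) = -0.692401
theta2 = 133.8205 degrees


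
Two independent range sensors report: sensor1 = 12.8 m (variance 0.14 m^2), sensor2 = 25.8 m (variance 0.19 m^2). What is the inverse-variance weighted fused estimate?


w1 = (1/var1) / (1/var1 + 1/var2)
   = 7.1429 / (7.1429 + 5.2632) = 0.5758
w2 = 1 - w1 = 0.4242
fused = w1*s1 + w2*s2 = 7.3697 + 10.9455
= 18.3152 m


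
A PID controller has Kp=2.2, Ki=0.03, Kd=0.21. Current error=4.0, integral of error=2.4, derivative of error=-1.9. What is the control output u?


u = Kp*e + Ki*int(e) + Kd*de/dt
= 2.2*4.0 + 0.03*2.4 + 0.21*(-1.9)
= 8.8 + 0.072 + -0.399
= 8.473


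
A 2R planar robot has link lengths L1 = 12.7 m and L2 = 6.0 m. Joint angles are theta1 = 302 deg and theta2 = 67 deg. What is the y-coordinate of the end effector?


Convert angles to radians: theta1 = 5.2709, theta2 = 1.1694
y = L1*sin(theta1) + L2*sin(theta1+theta2)
y = -10.7702 + 0.9386
y = -9.8316


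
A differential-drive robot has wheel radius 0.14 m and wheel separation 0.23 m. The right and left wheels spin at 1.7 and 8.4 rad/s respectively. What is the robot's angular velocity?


vR = r*wR = 0.14*1.7 = 0.238 m/s
vL = r*wL = 0.14*8.4 = 1.176 m/s
v = (vR+vL)/2 = 0.707 m/s
omega = (vR-vL)/L = -4.0783 rad/s
angular velocity = -4.0783 rad/s


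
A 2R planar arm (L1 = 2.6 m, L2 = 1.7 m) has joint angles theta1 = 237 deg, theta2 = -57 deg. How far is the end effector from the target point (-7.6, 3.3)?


End effector via forward kinematics:
x = L1*cos(t1) + L2*cos(t1+t2) = -3.1161
y = L1*sin(t1) + L2*sin(t1+t2) = -2.1805
Distance to target:
d = sqrt((-7.6 - -3.1161)^2 + (3.3 - -2.1805)^2)
= sqrt(20.1057 + 30.0364)
= 7.0811 m


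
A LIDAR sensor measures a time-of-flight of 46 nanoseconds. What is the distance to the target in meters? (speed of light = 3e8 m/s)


tof = 46 ns = 4.6e-08 s
dist = c * tof / 2
= 3e8 * 4.6e-08 / 2
= 6.9 m


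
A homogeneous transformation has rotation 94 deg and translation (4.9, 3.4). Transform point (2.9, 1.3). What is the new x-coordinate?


x' = cos(theta)*px - sin(theta)*py + tx
= -0.0698*2.9 - 0.9976*1.3 + 4.9
= 3.4009


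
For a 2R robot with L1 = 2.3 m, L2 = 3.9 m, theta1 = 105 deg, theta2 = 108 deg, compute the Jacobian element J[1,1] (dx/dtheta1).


J[1,1] = -L1*sin(t1) - L2*sin(t1+t2)
= -2.3*sin(105) - 3.9*sin(213)
= -0.0975


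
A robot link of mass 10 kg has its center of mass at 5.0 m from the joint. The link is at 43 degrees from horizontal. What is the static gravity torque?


tau = m*g*L*cos(angle)
= 10 * 9.81 * 5.0 * cos(43 deg)
= 10 * 9.81 * 5.0 * 0.7314
= 358.729 Nm


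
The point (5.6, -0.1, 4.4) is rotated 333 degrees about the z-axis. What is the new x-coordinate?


Rotation about z-axis: x' = x*cos(theta) - y*sin(theta)
= 5.6 * 0.891 - -0.1 * -0.454
= 4.9442


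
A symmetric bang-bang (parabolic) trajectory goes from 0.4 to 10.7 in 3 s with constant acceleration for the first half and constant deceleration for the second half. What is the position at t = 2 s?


Symmetric rest-to-rest: each phase covers (pf-p0)/2 in time T/2. 0.5*a*(T/2)^2 = (pf-p0)/2 => a = 4*(pf-p0)/T^2
a = 4*(10.7-0.4)/3^2 = 4.5778
t = 2 is in the deceleration phase (t > T/2).
p = pf - 0.5*a*(T-t)^2 = 10.7 - 0.5*4.5778*1^2
= 8.4111


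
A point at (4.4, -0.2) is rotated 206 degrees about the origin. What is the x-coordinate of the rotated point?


x' = x*cos(theta) - y*sin(theta)
cos(206 deg) = -0.8988, sin(206 deg) = -0.4384
x' = 4.4 * -0.8988 - -0.2 * -0.4384
= -3.9547 - 0.0877
= -4.0424


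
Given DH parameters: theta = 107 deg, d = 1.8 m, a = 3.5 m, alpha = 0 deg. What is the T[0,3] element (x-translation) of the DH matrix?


T[0,3] = a * cos(theta)
= 3.5 * cos(107 deg)
= 3.5 * -0.2924
= -1.0233


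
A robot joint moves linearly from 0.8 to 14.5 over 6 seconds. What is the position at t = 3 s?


s = t/T = 3/6 = 0.5
p(t) = p0 + (pf-p0)*s
= 0.8 + (14.5 - 0.8) * 0.5
= 7.65


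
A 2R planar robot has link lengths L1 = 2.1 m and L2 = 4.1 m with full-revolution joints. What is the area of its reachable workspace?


r_max = L1 + L2 = 6.2 m
r_min = |L1 - L2| = 2.0 m
Area = pi*(r_max^2 - r_min^2)
= pi*(38.44 - 4.0)
= pi * 34.44
= 108.1965 m^2


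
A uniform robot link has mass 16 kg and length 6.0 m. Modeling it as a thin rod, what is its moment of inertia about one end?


I = (1/3) * m * L^2
= (1/3) * 16 * 6.0^2
= 0.333333 * 16 * 36.0
= 192.0 kg*m^2


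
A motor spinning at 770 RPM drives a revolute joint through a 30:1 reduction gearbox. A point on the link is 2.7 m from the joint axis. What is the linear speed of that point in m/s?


omega_motor = 770 * 2*pi/60 = 80.6342 rad/s
omega_joint = omega_motor / 30 = 2.6878 rad/s
v = omega_joint * r = 2.6878 * 2.7
= 7.2571 m/s


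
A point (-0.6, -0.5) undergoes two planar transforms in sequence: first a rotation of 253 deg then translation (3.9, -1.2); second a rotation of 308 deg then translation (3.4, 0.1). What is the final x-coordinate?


After transform 1:
x1 = cos(253)*-0.6 - sin(253)*-0.5 + 3.9 = 3.5973
y1 = sin(253)*-0.6 + cos(253)*-0.5 + -1.2 = -0.48
After transform 2:
x2 = cos(308)*3.5973 - sin(308)*-0.48 + 3.4
= 5.2364


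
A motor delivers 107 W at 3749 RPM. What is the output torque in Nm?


omega = 3749 * 2*pi/60 = 392.5944 rad/s
tau = P / omega = 107 / 392.5944
= 0.2725 Nm


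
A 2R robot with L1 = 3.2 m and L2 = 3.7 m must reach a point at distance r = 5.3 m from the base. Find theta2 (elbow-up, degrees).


cos(theta2) = (r^2 - L1^2 - L2^2) / (2*L1*L2)
cos(theta2) = (28.09 - 10.24 - 13.69) / 23.68
cos(theta2) = 0.175676
theta2 = 79.882 degrees


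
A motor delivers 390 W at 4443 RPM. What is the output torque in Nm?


omega = 4443 * 2*pi/60 = 465.2699 rad/s
tau = P / omega = 390 / 465.2699
= 0.8382 Nm


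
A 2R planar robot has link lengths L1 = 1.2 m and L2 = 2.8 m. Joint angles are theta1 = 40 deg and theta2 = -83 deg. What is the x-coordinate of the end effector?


Convert angles to radians: theta1 = 0.6981, theta2 = -1.4486
x = L1*cos(theta1) + L2*cos(theta1+theta2)
x = 0.9193 + 2.0478
x = 2.967


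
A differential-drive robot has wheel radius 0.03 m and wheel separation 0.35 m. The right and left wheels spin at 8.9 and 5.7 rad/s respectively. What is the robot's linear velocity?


vR = r*wR = 0.03*8.9 = 0.267 m/s
vL = r*wL = 0.03*5.7 = 0.171 m/s
v = (vR+vL)/2 = 0.219 m/s
omega = (vR-vL)/L = 0.2743 rad/s
linear velocity = 0.219 m/s


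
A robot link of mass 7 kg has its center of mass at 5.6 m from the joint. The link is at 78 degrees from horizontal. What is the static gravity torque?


tau = m*g*L*cos(angle)
= 7 * 9.81 * 5.6 * cos(78 deg)
= 7 * 9.81 * 5.6 * 0.2079
= 79.9529 Nm


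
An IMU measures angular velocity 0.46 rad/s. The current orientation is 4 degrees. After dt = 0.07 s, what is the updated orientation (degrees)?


delta_theta = w * dt = 0.46 * 0.07 = 0.0322 rad
= 1.8449 deg
theta_new = 4 + 1.8449 = 5.8449 deg


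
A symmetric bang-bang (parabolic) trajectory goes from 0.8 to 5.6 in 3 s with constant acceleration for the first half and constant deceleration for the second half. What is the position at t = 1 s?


Symmetric rest-to-rest: each phase covers (pf-p0)/2 in time T/2. 0.5*a*(T/2)^2 = (pf-p0)/2 => a = 4*(pf-p0)/T^2
a = 4*(5.6-0.8)/3^2 = 2.1333
t = 1 is in the acceleration phase (t <= T/2).
p = p0 + 0.5*a*t^2 = 0.8 + 0.5*2.1333*1^2
= 1.8667


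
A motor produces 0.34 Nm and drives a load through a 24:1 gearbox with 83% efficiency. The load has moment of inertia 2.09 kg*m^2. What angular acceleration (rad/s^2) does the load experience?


tau_out = tau_motor * N * eta
= 0.34 * 24 * 0.83 = 6.7728 Nm
alpha = tau_out / I = 6.7728 / 2.09
= 3.2406 rad/s^2


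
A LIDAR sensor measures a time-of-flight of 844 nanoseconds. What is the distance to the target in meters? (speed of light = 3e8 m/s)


tof = 844 ns = 8.44e-07 s
dist = c * tof / 2
= 3e8 * 8.44e-07 / 2
= 126.6 m


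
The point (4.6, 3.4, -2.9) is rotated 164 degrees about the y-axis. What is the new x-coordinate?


Rotation about y-axis: x' = x*cos(theta) + z*sin(theta)
= 4.6 * -0.9613 + -2.9 * 0.2756
= -5.2212


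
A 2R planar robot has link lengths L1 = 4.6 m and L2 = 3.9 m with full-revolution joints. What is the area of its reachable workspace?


r_max = L1 + L2 = 8.5 m
r_min = |L1 - L2| = 0.7 m
Area = pi*(r_max^2 - r_min^2)
= pi*(72.25 - 0.49)
= pi * 71.76
= 225.4407 m^2


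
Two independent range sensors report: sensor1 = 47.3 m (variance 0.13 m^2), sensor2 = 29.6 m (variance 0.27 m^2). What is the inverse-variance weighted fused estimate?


w1 = (1/var1) / (1/var1 + 1/var2)
   = 7.6923 / (7.6923 + 3.7037) = 0.675
w2 = 1 - w1 = 0.325
fused = w1*s1 + w2*s2 = 31.9275 + 9.62
= 41.5475 m


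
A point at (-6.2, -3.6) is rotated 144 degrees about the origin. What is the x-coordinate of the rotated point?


x' = x*cos(theta) - y*sin(theta)
cos(144 deg) = -0.809, sin(144 deg) = 0.5878
x' = -6.2 * -0.809 - -3.6 * 0.5878
= 5.0159 - -2.116
= 7.1319


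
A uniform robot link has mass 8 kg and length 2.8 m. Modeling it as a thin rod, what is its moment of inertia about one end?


I = (1/3) * m * L^2
= (1/3) * 8 * 2.8^2
= 0.333333 * 8 * 7.84
= 20.9067 kg*m^2


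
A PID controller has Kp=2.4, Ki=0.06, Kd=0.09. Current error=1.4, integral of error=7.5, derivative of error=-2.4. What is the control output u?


u = Kp*e + Ki*int(e) + Kd*de/dt
= 2.4*1.4 + 0.06*7.5 + 0.09*(-2.4)
= 3.36 + 0.45 + -0.216
= 3.594


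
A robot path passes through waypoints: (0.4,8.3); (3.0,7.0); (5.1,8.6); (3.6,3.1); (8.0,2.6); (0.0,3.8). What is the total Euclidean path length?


Segment lengths:
  seg1 = sqrt((2.6)^2 + (-1.3)^2) = 2.9069
  seg2 = sqrt((2.1)^2 + (1.6)^2) = 2.6401
  seg3 = sqrt((-1.5)^2 + (-5.5)^2) = 5.7009
  seg4 = sqrt((4.4)^2 + (-0.5)^2) = 4.4283
  seg5 = sqrt((-8.0)^2 + (1.2)^2) = 8.0895
Total = 23.7657


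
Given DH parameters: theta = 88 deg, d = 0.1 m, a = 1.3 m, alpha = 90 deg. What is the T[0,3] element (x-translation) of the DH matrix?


T[0,3] = a * cos(theta)
= 1.3 * cos(88 deg)
= 1.3 * 0.0349
= 0.0454


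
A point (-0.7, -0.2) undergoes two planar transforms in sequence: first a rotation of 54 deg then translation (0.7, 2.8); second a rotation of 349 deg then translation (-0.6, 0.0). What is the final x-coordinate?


After transform 1:
x1 = cos(54)*-0.7 - sin(54)*-0.2 + 0.7 = 0.4504
y1 = sin(54)*-0.7 + cos(54)*-0.2 + 2.8 = 2.1161
After transform 2:
x2 = cos(349)*0.4504 - sin(349)*2.1161 + -0.6
= 0.2459


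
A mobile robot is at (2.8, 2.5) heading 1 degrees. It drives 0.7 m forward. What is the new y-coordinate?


y_new = y0 + d*sin(theta)
= 2.5 + 0.7*sin(1)
= 2.5 + 0.0122
= 2.5122


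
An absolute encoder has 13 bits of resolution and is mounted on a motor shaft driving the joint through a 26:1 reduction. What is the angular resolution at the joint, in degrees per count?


counts = 2^13 = 8192
effective counts at joint = 8192 * 26 = 212992
resolution = 360 / 212992
= 0.0017 deg/count


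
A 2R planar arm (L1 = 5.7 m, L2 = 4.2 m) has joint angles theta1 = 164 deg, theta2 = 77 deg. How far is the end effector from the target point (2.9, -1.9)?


End effector via forward kinematics:
x = L1*cos(t1) + L2*cos(t1+t2) = -7.5154
y = L1*sin(t1) + L2*sin(t1+t2) = -2.1023
Distance to target:
d = sqrt((2.9 - -7.5154)^2 + (-1.9 - -2.1023)^2)
= sqrt(108.4804 + 0.0409)
= 10.4174 m


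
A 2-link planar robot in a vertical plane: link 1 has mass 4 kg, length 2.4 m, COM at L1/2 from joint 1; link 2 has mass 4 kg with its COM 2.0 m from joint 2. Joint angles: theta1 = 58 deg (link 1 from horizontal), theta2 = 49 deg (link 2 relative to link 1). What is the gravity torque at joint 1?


Horizontal distance from joint 1 to link-1 COM:
  x_c1 = (L1/2)*cos(t1) = 1.2 * 0.5299 = 0.6359 m
Horizontal distance from joint 1 to link-2 COM:
  x_c2 = L1*cos(t1) + Lc2*cos(t1+t2)
       = 2.4*0.5299 + 2.0*-0.2924 = 0.6871 m
tau1 = m1*g*x_c1 + m2*g*x_c2
     = 4*9.81*0.6359 + 4*9.81*0.6871
     = 24.9528 + 26.9603
     = 51.9132 Nm


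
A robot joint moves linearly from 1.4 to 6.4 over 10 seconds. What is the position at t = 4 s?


s = t/T = 4/10 = 0.4
p(t) = p0 + (pf-p0)*s
= 1.4 + (6.4 - 1.4) * 0.4
= 3.4


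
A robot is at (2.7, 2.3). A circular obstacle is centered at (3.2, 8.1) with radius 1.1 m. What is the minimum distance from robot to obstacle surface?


center_dist = sqrt((2.7-3.2)^2 + (2.3-8.1)^2)
= sqrt(0.25 + 33.64)
= 5.8215
min_dist = center_dist - radius = 5.8215 - 1.1 = 4.7215 m


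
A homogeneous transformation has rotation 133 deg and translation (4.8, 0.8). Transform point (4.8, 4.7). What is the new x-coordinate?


x' = cos(theta)*px - sin(theta)*py + tx
= -0.682*4.8 - 0.7314*4.7 + 4.8
= -1.911


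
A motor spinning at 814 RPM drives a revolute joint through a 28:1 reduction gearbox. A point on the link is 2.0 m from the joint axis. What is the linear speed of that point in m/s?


omega_motor = 814 * 2*pi/60 = 85.2419 rad/s
omega_joint = omega_motor / 28 = 3.0444 rad/s
v = omega_joint * r = 3.0444 * 2.0
= 6.0887 m/s


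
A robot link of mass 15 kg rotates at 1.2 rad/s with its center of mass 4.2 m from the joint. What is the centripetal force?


F = m * omega^2 * r
= 15 * 1.2^2 * 4.2
= 15 * 1.44 * 4.2
= 90.72 N


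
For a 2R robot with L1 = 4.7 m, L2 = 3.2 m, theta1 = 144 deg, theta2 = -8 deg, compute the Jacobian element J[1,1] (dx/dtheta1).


J[1,1] = -L1*sin(t1) - L2*sin(t1+t2)
= -4.7*sin(144) - 3.2*sin(136)
= -4.9855


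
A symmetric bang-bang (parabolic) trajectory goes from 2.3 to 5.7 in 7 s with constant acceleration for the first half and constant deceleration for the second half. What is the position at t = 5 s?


Symmetric rest-to-rest: each phase covers (pf-p0)/2 in time T/2. 0.5*a*(T/2)^2 = (pf-p0)/2 => a = 4*(pf-p0)/T^2
a = 4*(5.7-2.3)/7^2 = 0.2776
t = 5 is in the deceleration phase (t > T/2).
p = pf - 0.5*a*(T-t)^2 = 5.7 - 0.5*0.2776*2^2
= 5.1449


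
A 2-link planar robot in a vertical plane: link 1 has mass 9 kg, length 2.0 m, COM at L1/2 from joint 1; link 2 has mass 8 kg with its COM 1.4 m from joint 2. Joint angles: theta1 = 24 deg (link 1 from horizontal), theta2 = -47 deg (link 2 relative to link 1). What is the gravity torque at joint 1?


Horizontal distance from joint 1 to link-1 COM:
  x_c1 = (L1/2)*cos(t1) = 1.0 * 0.9135 = 0.9135 m
Horizontal distance from joint 1 to link-2 COM:
  x_c2 = L1*cos(t1) + Lc2*cos(t1+t2)
       = 2.0*0.9135 + 1.4*0.9205 = 3.1158 m
tau1 = m1*g*x_c1 + m2*g*x_c2
     = 9*9.81*0.9135 + 8*9.81*3.1158
     = 80.6569 + 244.5278
     = 325.1847 Nm


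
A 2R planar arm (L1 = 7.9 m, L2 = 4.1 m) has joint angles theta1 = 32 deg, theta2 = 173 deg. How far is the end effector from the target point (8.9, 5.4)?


End effector via forward kinematics:
x = L1*cos(t1) + L2*cos(t1+t2) = 2.9837
y = L1*sin(t1) + L2*sin(t1+t2) = 2.4536
Distance to target:
d = sqrt((8.9 - 2.9837)^2 + (5.4 - 2.4536)^2)
= sqrt(35.0024 + 8.6811)
= 6.6093 m


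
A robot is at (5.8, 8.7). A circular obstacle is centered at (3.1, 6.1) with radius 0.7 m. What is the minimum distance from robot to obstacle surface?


center_dist = sqrt((5.8-3.1)^2 + (8.7-6.1)^2)
= sqrt(7.29 + 6.76)
= 3.7483
min_dist = center_dist - radius = 3.7483 - 0.7 = 3.0483 m


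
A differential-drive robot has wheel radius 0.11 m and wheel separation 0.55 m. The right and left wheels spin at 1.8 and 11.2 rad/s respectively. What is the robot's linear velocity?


vR = r*wR = 0.11*1.8 = 0.198 m/s
vL = r*wL = 0.11*11.2 = 1.232 m/s
v = (vR+vL)/2 = 0.715 m/s
omega = (vR-vL)/L = -1.88 rad/s
linear velocity = 0.715 m/s


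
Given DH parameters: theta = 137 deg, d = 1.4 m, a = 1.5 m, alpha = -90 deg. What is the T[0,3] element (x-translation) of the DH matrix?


T[0,3] = a * cos(theta)
= 1.5 * cos(137 deg)
= 1.5 * -0.7314
= -1.097


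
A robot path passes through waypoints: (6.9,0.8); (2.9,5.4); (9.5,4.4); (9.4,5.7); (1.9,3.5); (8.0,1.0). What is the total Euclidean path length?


Segment lengths:
  seg1 = sqrt((-4.0)^2 + (4.6)^2) = 6.0959
  seg2 = sqrt((6.6)^2 + (-1.0)^2) = 6.6753
  seg3 = sqrt((-0.1)^2 + (1.3)^2) = 1.3038
  seg4 = sqrt((-7.5)^2 + (-2.2)^2) = 7.816
  seg5 = sqrt((6.1)^2 + (-2.5)^2) = 6.5924
Total = 28.4835


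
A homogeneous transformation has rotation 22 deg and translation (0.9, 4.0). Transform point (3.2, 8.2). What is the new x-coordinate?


x' = cos(theta)*px - sin(theta)*py + tx
= 0.9272*3.2 - 0.3746*8.2 + 0.9
= 0.7952


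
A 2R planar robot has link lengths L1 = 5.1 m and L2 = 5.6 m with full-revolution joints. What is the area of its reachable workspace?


r_max = L1 + L2 = 10.7 m
r_min = |L1 - L2| = 0.5 m
Area = pi*(r_max^2 - r_min^2)
= pi*(114.49 - 0.25)
= pi * 114.24
= 358.8955 m^2


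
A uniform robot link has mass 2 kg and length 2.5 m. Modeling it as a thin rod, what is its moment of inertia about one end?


I = (1/3) * m * L^2
= (1/3) * 2 * 2.5^2
= 0.333333 * 2 * 6.25
= 4.1667 kg*m^2


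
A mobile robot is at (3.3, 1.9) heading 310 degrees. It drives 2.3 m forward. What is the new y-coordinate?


y_new = y0 + d*sin(theta)
= 1.9 + 2.3*sin(310)
= 1.9 + -1.7619
= 0.1381


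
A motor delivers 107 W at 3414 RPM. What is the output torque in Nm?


omega = 3414 * 2*pi/60 = 357.5132 rad/s
tau = P / omega = 107 / 357.5132
= 0.2993 Nm


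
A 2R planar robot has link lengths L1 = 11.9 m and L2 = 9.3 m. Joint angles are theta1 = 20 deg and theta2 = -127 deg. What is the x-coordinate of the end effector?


Convert angles to radians: theta1 = 0.3491, theta2 = -2.2166
x = L1*cos(theta1) + L2*cos(theta1+theta2)
x = 11.1823 + -2.7191
x = 8.4633


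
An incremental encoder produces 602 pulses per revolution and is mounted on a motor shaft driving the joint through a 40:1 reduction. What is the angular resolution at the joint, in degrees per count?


counts per rev = 602
effective counts at joint = 602 * 40 = 24080
resolution = 360 / 24080
= 0.015 deg/count


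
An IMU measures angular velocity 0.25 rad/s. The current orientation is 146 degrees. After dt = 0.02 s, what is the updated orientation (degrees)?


delta_theta = w * dt = 0.25 * 0.02 = 0.005 rad
= 0.2865 deg
theta_new = 146 + 0.2865 = 146.2865 deg


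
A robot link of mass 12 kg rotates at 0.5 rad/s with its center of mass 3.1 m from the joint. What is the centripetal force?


F = m * omega^2 * r
= 12 * 0.5^2 * 3.1
= 12 * 0.25 * 3.1
= 9.3 N


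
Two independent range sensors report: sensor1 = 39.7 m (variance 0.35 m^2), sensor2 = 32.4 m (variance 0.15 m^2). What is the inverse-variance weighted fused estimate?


w1 = (1/var1) / (1/var1 + 1/var2)
   = 2.8571 / (2.8571 + 6.6667) = 0.3
w2 = 1 - w1 = 0.7
fused = w1*s1 + w2*s2 = 11.91 + 22.68
= 34.59 m


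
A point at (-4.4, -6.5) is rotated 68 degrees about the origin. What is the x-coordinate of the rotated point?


x' = x*cos(theta) - y*sin(theta)
cos(68 deg) = 0.3746, sin(68 deg) = 0.9272
x' = -4.4 * 0.3746 - -6.5 * 0.9272
= -1.6483 - -6.0267
= 4.3784


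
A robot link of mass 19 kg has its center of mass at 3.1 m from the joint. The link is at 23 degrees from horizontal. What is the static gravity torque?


tau = m*g*L*cos(angle)
= 19 * 9.81 * 3.1 * cos(23 deg)
= 19 * 9.81 * 3.1 * 0.9205
= 531.876 Nm


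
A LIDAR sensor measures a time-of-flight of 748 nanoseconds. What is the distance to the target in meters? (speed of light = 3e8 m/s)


tof = 748 ns = 7.48e-07 s
dist = c * tof / 2
= 3e8 * 7.48e-07 / 2
= 112.2 m


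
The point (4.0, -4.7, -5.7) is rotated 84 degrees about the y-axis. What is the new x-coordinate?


Rotation about y-axis: x' = x*cos(theta) + z*sin(theta)
= 4.0 * 0.1045 + -5.7 * 0.9945
= -5.2507


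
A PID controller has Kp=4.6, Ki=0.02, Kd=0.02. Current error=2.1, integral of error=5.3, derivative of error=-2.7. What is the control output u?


u = Kp*e + Ki*int(e) + Kd*de/dt
= 4.6*2.1 + 0.02*5.3 + 0.02*(-2.7)
= 9.66 + 0.106 + -0.054
= 9.712


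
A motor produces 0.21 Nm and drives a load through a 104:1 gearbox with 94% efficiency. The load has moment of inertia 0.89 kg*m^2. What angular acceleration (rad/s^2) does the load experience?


tau_out = tau_motor * N * eta
= 0.21 * 104 * 0.94 = 20.5296 Nm
alpha = tau_out / I = 20.5296 / 0.89
= 23.067 rad/s^2


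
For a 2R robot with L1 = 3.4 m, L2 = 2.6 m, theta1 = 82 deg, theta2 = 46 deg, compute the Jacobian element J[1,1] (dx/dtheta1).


J[1,1] = -L1*sin(t1) - L2*sin(t1+t2)
= -3.4*sin(82) - 2.6*sin(128)
= -5.4157


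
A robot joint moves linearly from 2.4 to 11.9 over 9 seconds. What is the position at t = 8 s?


s = t/T = 8/9 = 0.8889
p(t) = p0 + (pf-p0)*s
= 2.4 + (11.9 - 2.4) * 0.8889
= 10.8444


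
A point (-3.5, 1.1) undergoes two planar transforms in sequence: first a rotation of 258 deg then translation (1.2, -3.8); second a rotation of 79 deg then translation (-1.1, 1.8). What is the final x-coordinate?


After transform 1:
x1 = cos(258)*-3.5 - sin(258)*1.1 + 1.2 = 3.0037
y1 = sin(258)*-3.5 + cos(258)*1.1 + -3.8 = -0.6052
After transform 2:
x2 = cos(79)*3.0037 - sin(79)*-0.6052 + -1.1
= 0.0672


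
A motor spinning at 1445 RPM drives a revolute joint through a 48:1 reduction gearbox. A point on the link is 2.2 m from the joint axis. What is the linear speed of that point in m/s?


omega_motor = 1445 * 2*pi/60 = 151.32 rad/s
omega_joint = omega_motor / 48 = 3.1525 rad/s
v = omega_joint * r = 3.1525 * 2.2
= 6.9355 m/s


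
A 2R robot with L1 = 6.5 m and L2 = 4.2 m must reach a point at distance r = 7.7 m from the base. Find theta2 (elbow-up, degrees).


cos(theta2) = (r^2 - L1^2 - L2^2) / (2*L1*L2)
cos(theta2) = (59.29 - 42.25 - 17.64) / 54.6
cos(theta2) = -0.010989
theta2 = 90.6296 degrees


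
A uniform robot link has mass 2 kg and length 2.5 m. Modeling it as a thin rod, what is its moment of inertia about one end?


I = (1/3) * m * L^2
= (1/3) * 2 * 2.5^2
= 0.333333 * 2 * 6.25
= 4.1667 kg*m^2


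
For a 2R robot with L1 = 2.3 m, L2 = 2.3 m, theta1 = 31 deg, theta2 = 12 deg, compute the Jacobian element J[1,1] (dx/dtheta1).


J[1,1] = -L1*sin(t1) - L2*sin(t1+t2)
= -2.3*sin(31) - 2.3*sin(43)
= -2.7532


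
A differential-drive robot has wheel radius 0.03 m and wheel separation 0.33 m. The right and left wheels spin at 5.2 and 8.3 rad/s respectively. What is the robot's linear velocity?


vR = r*wR = 0.03*5.2 = 0.156 m/s
vL = r*wL = 0.03*8.3 = 0.249 m/s
v = (vR+vL)/2 = 0.2025 m/s
omega = (vR-vL)/L = -0.2818 rad/s
linear velocity = 0.2025 m/s


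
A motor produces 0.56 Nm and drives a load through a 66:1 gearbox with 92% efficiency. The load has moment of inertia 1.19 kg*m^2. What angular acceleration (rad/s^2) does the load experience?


tau_out = tau_motor * N * eta
= 0.56 * 66 * 0.92 = 34.0032 Nm
alpha = tau_out / I = 34.0032 / 1.19
= 28.5741 rad/s^2


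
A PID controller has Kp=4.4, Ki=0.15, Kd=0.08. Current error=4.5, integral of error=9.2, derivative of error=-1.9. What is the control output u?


u = Kp*e + Ki*int(e) + Kd*de/dt
= 4.4*4.5 + 0.15*9.2 + 0.08*(-1.9)
= 19.8 + 1.38 + -0.152
= 21.028


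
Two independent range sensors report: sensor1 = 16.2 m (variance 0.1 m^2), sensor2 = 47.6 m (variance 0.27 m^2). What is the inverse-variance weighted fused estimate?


w1 = (1/var1) / (1/var1 + 1/var2)
   = 10.0 / (10.0 + 3.7037) = 0.7297
w2 = 1 - w1 = 0.2703
fused = w1*s1 + w2*s2 = 11.8216 + 12.8649
= 24.6865 m


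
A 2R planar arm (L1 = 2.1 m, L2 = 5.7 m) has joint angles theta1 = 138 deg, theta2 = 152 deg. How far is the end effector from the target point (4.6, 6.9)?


End effector via forward kinematics:
x = L1*cos(t1) + L2*cos(t1+t2) = 0.3889
y = L1*sin(t1) + L2*sin(t1+t2) = -3.9511
Distance to target:
d = sqrt((4.6 - 0.3889)^2 + (6.9 - -3.9511)^2)
= sqrt(17.7333 + 117.7458)
= 11.6395 m


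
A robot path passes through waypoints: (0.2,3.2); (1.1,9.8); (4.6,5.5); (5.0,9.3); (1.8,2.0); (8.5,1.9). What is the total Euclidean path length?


Segment lengths:
  seg1 = sqrt((0.9)^2 + (6.6)^2) = 6.6611
  seg2 = sqrt((3.5)^2 + (-4.3)^2) = 5.5444
  seg3 = sqrt((0.4)^2 + (3.8)^2) = 3.821
  seg4 = sqrt((-3.2)^2 + (-7.3)^2) = 7.9706
  seg5 = sqrt((6.7)^2 + (-0.1)^2) = 6.7007
Total = 30.6978


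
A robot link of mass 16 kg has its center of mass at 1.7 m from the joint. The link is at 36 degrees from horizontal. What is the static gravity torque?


tau = m*g*L*cos(angle)
= 16 * 9.81 * 1.7 * cos(36 deg)
= 16 * 9.81 * 1.7 * 0.809
= 215.8716 Nm


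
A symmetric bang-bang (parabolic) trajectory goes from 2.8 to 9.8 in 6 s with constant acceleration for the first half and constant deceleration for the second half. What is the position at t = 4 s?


Symmetric rest-to-rest: each phase covers (pf-p0)/2 in time T/2. 0.5*a*(T/2)^2 = (pf-p0)/2 => a = 4*(pf-p0)/T^2
a = 4*(9.8-2.8)/6^2 = 0.7778
t = 4 is in the deceleration phase (t > T/2).
p = pf - 0.5*a*(T-t)^2 = 9.8 - 0.5*0.7778*2^2
= 8.2444


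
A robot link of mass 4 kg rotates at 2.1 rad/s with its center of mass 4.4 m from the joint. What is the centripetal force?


F = m * omega^2 * r
= 4 * 2.1^2 * 4.4
= 4 * 4.41 * 4.4
= 77.616 N


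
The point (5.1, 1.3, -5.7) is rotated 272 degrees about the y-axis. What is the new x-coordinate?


Rotation about y-axis: x' = x*cos(theta) + z*sin(theta)
= 5.1 * 0.0349 + -5.7 * -0.9994
= 5.8745


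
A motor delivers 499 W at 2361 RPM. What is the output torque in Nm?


omega = 2361 * 2*pi/60 = 247.2433 rad/s
tau = P / omega = 499 / 247.2433
= 2.0183 Nm


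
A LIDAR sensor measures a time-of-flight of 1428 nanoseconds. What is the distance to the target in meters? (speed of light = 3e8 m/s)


tof = 1428 ns = 1.428e-06 s
dist = c * tof / 2
= 3e8 * 1.428e-06 / 2
= 214.2 m


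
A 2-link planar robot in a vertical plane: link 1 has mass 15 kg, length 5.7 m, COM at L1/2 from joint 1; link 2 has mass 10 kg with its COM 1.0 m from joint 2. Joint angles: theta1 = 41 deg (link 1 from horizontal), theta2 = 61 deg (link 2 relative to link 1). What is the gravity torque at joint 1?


Horizontal distance from joint 1 to link-1 COM:
  x_c1 = (L1/2)*cos(t1) = 2.85 * 0.7547 = 2.1509 m
Horizontal distance from joint 1 to link-2 COM:
  x_c2 = L1*cos(t1) + Lc2*cos(t1+t2)
       = 5.7*0.7547 + 1.0*-0.2079 = 4.0939 m
tau1 = m1*g*x_c1 + m2*g*x_c2
     = 15*9.81*2.1509 + 10*9.81*4.0939
     = 316.5082 + 401.6148
     = 718.123 Nm


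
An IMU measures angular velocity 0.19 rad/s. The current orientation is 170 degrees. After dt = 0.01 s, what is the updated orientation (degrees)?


delta_theta = w * dt = 0.19 * 0.01 = 0.0019 rad
= 0.1089 deg
theta_new = 170 + 0.1089 = 170.1089 deg


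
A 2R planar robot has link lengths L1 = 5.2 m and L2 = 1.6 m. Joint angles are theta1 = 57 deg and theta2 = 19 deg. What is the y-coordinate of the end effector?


Convert angles to radians: theta1 = 0.9948, theta2 = 0.3316
y = L1*sin(theta1) + L2*sin(theta1+theta2)
y = 4.3611 + 1.5525
y = 5.9136
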